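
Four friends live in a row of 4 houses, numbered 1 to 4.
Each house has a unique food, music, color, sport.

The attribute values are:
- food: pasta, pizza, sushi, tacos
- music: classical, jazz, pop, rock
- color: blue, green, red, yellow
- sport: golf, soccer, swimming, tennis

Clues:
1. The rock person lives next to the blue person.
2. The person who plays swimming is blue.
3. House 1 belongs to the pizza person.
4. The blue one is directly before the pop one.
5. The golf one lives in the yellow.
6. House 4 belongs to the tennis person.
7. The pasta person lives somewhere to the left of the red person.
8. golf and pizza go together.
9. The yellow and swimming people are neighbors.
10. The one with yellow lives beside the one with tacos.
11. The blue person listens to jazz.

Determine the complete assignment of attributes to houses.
Solution:

House | Food | Music | Color | Sport
------------------------------------
  1   | pizza | rock | yellow | golf
  2   | tacos | jazz | blue | swimming
  3   | pasta | pop | green | soccer
  4   | sushi | classical | red | tennis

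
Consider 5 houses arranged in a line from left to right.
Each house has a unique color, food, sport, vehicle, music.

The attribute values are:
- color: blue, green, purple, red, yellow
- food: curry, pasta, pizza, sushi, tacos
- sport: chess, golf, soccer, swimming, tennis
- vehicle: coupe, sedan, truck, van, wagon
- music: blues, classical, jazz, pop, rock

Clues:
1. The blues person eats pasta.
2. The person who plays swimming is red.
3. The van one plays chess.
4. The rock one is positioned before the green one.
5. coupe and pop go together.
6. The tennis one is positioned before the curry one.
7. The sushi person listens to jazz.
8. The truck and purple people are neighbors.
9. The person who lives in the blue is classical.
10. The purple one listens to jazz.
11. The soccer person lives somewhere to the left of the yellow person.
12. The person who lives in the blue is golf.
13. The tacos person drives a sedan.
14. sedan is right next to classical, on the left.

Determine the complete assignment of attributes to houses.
Solution:

House | Color | Food | Sport | Vehicle | Music
----------------------------------------------
  1   | red | tacos | swimming | sedan | rock
  2   | blue | pizza | golf | truck | classical
  3   | purple | sushi | tennis | wagon | jazz
  4   | green | curry | soccer | coupe | pop
  5   | yellow | pasta | chess | van | blues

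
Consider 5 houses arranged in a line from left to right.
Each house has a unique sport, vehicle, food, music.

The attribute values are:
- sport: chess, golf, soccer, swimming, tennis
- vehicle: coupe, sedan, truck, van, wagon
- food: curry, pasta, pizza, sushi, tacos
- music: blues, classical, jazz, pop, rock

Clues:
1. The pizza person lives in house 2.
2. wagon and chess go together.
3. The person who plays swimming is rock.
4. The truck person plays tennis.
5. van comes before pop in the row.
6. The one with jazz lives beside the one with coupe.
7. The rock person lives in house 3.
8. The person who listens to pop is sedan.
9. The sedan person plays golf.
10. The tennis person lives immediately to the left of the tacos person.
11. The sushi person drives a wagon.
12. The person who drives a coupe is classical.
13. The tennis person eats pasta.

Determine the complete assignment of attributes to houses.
Solution:

House | Sport | Vehicle | Food | Music
--------------------------------------
  1   | chess | wagon | sushi | jazz
  2   | soccer | coupe | pizza | classical
  3   | swimming | van | curry | rock
  4   | tennis | truck | pasta | blues
  5   | golf | sedan | tacos | pop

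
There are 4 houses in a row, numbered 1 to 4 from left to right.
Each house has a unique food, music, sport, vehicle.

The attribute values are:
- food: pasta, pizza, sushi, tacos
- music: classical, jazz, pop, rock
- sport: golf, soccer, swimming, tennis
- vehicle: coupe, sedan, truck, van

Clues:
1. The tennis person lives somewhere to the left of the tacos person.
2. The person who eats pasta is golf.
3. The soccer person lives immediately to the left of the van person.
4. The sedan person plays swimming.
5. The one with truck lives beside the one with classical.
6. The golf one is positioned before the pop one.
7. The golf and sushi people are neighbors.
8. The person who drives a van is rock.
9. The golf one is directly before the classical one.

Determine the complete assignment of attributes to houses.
Solution:

House | Food | Music | Sport | Vehicle
--------------------------------------
  1   | pasta | jazz | golf | truck
  2   | sushi | classical | soccer | coupe
  3   | pizza | rock | tennis | van
  4   | tacos | pop | swimming | sedan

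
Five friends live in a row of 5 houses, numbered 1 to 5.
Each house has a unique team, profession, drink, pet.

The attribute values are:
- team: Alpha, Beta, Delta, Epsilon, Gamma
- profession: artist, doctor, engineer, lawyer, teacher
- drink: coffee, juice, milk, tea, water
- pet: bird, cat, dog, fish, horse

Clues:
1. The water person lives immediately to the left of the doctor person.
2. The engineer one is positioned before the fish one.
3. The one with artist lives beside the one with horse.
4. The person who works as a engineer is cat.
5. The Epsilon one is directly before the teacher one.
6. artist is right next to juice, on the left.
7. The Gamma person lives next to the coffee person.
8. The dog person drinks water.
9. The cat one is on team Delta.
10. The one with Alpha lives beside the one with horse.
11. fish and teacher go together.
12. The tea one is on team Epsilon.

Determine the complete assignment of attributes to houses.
Solution:

House | Team | Profession | Drink | Pet
---------------------------------------
  1   | Alpha | artist | water | dog
  2   | Gamma | doctor | juice | horse
  3   | Delta | engineer | coffee | cat
  4   | Epsilon | lawyer | tea | bird
  5   | Beta | teacher | milk | fish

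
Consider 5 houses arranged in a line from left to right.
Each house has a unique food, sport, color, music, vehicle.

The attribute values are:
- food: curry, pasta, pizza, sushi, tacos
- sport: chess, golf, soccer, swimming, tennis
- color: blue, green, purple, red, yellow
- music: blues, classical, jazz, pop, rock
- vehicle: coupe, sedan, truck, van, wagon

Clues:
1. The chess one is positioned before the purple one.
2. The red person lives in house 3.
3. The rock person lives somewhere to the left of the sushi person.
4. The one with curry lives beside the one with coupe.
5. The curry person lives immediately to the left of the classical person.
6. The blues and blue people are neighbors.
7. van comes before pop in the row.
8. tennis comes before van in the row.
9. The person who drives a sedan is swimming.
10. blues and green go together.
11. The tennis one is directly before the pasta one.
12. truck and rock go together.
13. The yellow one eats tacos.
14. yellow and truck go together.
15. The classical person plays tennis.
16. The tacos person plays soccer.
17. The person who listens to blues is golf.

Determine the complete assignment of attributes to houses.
Solution:

House | Food | Sport | Color | Music | Vehicle
----------------------------------------------
  1   | curry | golf | green | blues | wagon
  2   | pizza | tennis | blue | classical | coupe
  3   | pasta | chess | red | jazz | van
  4   | tacos | soccer | yellow | rock | truck
  5   | sushi | swimming | purple | pop | sedan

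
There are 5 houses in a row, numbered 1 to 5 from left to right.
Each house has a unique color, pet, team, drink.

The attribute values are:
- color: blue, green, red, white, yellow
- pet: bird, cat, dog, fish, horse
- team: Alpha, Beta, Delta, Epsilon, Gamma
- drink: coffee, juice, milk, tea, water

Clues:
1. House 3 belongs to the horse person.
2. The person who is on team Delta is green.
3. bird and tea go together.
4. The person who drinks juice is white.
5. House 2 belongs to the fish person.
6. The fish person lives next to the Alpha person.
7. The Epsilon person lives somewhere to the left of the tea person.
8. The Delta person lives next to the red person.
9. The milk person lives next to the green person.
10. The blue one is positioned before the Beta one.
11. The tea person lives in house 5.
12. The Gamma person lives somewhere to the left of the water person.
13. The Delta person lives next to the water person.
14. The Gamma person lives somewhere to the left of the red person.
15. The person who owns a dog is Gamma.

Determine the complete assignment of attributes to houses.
Solution:

House | Color | Pet | Team | Drink
----------------------------------
  1   | blue | dog | Gamma | milk
  2   | green | fish | Delta | coffee
  3   | red | horse | Alpha | water
  4   | white | cat | Epsilon | juice
  5   | yellow | bird | Beta | tea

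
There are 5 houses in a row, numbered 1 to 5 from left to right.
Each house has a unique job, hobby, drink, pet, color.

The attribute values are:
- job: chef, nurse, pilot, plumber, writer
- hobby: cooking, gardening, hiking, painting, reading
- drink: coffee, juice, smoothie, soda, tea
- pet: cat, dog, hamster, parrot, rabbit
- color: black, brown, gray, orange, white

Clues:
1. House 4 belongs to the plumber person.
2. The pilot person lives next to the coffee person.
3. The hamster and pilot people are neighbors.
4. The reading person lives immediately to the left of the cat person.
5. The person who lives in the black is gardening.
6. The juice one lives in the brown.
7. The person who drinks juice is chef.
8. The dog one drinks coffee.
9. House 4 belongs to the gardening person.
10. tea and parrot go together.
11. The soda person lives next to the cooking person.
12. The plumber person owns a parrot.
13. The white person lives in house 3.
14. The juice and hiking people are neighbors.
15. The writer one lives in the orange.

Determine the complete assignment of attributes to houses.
Solution:

House | Job | Hobby | Drink | Pet | Color
-----------------------------------------
  1   | chef | reading | juice | hamster | brown
  2   | pilot | hiking | soda | cat | gray
  3   | nurse | cooking | coffee | dog | white
  4   | plumber | gardening | tea | parrot | black
  5   | writer | painting | smoothie | rabbit | orange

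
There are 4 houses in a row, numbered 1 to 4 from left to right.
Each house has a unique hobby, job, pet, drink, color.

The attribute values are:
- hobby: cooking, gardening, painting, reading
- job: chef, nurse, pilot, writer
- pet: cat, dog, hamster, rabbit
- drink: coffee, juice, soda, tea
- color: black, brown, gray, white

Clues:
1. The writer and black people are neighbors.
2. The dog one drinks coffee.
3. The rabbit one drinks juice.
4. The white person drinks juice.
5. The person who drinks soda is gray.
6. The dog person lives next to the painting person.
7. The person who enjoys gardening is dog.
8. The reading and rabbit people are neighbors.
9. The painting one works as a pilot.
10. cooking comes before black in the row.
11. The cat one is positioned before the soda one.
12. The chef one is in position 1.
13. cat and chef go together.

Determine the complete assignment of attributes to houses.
Solution:

House | Hobby | Job | Pet | Drink | Color
-----------------------------------------
  1   | reading | chef | cat | tea | brown
  2   | cooking | writer | rabbit | juice | white
  3   | gardening | nurse | dog | coffee | black
  4   | painting | pilot | hamster | soda | gray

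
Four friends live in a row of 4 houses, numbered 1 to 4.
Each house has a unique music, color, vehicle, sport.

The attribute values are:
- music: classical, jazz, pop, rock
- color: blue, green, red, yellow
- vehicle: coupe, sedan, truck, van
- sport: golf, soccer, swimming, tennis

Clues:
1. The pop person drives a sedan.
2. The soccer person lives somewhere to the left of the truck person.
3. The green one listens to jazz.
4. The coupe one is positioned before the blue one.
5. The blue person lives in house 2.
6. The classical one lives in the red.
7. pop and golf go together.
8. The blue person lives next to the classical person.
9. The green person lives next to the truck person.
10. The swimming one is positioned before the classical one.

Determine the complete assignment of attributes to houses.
Solution:

House | Music | Color | Vehicle | Sport
---------------------------------------
  1   | jazz | green | coupe | soccer
  2   | rock | blue | truck | swimming
  3   | classical | red | van | tennis
  4   | pop | yellow | sedan | golf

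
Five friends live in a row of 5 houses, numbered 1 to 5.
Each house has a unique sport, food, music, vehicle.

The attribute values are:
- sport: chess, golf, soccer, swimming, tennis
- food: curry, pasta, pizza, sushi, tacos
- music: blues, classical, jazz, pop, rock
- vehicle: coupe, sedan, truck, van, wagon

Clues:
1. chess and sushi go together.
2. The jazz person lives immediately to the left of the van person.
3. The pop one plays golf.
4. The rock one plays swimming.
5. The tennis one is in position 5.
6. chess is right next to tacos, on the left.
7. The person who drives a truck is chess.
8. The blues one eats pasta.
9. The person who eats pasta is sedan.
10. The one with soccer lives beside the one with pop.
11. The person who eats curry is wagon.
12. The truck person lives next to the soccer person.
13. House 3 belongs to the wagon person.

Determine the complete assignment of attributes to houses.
Solution:

House | Sport | Food | Music | Vehicle
--------------------------------------
  1   | chess | sushi | jazz | truck
  2   | soccer | tacos | classical | van
  3   | golf | curry | pop | wagon
  4   | swimming | pizza | rock | coupe
  5   | tennis | pasta | blues | sedan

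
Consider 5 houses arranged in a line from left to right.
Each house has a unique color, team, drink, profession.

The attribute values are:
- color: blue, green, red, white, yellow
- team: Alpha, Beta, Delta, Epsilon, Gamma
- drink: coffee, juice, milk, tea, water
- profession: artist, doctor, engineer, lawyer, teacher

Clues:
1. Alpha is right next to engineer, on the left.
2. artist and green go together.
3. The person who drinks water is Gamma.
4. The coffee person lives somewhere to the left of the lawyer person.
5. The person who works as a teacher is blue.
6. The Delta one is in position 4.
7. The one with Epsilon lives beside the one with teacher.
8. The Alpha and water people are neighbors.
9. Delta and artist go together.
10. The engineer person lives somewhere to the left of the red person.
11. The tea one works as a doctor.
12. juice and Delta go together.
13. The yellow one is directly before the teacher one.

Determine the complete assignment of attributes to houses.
Solution:

House | Color | Team | Drink | Profession
-----------------------------------------
  1   | yellow | Epsilon | tea | doctor
  2   | blue | Alpha | coffee | teacher
  3   | white | Gamma | water | engineer
  4   | green | Delta | juice | artist
  5   | red | Beta | milk | lawyer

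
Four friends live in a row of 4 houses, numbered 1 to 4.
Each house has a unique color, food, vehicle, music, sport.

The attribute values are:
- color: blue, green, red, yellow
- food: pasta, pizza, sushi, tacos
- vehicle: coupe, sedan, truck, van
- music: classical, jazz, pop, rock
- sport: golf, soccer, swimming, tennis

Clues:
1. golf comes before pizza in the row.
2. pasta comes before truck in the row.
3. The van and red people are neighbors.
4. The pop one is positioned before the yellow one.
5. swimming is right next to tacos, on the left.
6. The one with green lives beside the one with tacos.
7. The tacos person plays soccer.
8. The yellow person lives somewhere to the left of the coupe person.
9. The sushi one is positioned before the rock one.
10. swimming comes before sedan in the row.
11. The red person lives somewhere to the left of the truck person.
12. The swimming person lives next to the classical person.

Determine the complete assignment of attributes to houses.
Solution:

House | Color | Food | Vehicle | Music | Sport
----------------------------------------------
  1   | green | pasta | van | pop | swimming
  2   | red | tacos | sedan | classical | soccer
  3   | yellow | sushi | truck | jazz | golf
  4   | blue | pizza | coupe | rock | tennis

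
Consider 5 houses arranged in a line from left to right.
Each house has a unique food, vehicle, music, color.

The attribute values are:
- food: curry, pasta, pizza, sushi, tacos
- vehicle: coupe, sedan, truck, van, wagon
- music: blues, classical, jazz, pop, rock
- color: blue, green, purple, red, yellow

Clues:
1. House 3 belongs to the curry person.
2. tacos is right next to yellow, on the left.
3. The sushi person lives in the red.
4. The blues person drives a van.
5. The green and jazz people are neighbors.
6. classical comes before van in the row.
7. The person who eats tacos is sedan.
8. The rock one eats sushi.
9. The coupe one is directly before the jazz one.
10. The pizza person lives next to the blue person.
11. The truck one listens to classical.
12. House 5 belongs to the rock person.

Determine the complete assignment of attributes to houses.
Solution:

House | Food | Vehicle | Music | Color
--------------------------------------
  1   | pizza | coupe | pop | green
  2   | tacos | sedan | jazz | blue
  3   | curry | truck | classical | yellow
  4   | pasta | van | blues | purple
  5   | sushi | wagon | rock | red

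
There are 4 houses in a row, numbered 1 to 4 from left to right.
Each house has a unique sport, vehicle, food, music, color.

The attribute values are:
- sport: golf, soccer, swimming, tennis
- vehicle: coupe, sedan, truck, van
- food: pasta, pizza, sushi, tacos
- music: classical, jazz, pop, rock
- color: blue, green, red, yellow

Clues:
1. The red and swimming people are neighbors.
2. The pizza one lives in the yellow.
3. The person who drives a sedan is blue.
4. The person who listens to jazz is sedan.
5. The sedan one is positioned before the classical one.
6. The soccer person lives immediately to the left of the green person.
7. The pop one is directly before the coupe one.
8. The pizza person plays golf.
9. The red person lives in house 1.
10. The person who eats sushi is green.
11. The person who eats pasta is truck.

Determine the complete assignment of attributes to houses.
Solution:

House | Sport | Vehicle | Food | Music | Color
----------------------------------------------
  1   | soccer | truck | pasta | pop | red
  2   | swimming | coupe | sushi | rock | green
  3   | tennis | sedan | tacos | jazz | blue
  4   | golf | van | pizza | classical | yellow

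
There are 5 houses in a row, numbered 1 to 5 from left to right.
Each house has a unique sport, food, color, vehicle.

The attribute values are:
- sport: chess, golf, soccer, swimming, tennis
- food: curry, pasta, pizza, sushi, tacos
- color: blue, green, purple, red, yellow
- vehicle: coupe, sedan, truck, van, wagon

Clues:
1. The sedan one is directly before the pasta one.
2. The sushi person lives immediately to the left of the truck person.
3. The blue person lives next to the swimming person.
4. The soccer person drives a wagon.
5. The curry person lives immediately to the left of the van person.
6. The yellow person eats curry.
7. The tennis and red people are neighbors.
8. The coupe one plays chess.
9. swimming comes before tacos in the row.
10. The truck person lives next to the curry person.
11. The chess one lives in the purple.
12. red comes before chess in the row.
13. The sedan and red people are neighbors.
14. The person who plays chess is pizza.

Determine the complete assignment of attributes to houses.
Solution:

House | Sport | Food | Color | Vehicle
--------------------------------------
  1   | tennis | sushi | blue | sedan
  2   | swimming | pasta | red | truck
  3   | soccer | curry | yellow | wagon
  4   | golf | tacos | green | van
  5   | chess | pizza | purple | coupe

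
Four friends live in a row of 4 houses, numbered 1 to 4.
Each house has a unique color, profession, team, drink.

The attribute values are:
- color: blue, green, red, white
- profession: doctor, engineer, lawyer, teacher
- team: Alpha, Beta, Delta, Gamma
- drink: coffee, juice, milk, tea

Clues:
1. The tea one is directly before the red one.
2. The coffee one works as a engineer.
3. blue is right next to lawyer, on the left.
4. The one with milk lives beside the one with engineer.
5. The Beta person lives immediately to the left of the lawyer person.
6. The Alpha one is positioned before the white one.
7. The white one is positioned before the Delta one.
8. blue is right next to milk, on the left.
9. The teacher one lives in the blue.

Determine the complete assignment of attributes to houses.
Solution:

House | Color | Profession | Team | Drink
-----------------------------------------
  1   | blue | teacher | Beta | tea
  2   | red | lawyer | Alpha | milk
  3   | white | engineer | Gamma | coffee
  4   | green | doctor | Delta | juice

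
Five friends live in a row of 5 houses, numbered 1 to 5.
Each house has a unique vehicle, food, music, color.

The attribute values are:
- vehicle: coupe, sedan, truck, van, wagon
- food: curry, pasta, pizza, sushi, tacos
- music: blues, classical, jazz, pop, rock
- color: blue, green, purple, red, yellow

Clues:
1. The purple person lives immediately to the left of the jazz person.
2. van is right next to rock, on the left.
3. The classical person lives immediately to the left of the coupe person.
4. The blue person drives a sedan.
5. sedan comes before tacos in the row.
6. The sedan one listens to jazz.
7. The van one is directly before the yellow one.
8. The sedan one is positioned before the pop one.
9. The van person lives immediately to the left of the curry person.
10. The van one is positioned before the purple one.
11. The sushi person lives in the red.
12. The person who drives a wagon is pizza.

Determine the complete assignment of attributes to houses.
Solution:

House | Vehicle | Food | Music | Color
--------------------------------------
  1   | van | sushi | classical | red
  2   | coupe | curry | rock | yellow
  3   | wagon | pizza | blues | purple
  4   | sedan | pasta | jazz | blue
  5   | truck | tacos | pop | green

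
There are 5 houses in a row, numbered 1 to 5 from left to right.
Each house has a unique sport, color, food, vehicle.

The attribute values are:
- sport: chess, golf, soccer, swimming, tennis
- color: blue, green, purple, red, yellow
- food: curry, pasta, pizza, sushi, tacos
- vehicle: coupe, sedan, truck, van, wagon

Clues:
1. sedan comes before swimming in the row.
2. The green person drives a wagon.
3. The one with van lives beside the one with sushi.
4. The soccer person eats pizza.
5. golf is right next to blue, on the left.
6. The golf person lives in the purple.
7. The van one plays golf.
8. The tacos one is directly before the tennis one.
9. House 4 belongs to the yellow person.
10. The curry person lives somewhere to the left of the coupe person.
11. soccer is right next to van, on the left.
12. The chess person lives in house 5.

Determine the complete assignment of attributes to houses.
Solution:

House | Sport | Color | Food | Vehicle
--------------------------------------
  1   | soccer | green | pizza | wagon
  2   | golf | purple | tacos | van
  3   | tennis | blue | sushi | sedan
  4   | swimming | yellow | curry | truck
  5   | chess | red | pasta | coupe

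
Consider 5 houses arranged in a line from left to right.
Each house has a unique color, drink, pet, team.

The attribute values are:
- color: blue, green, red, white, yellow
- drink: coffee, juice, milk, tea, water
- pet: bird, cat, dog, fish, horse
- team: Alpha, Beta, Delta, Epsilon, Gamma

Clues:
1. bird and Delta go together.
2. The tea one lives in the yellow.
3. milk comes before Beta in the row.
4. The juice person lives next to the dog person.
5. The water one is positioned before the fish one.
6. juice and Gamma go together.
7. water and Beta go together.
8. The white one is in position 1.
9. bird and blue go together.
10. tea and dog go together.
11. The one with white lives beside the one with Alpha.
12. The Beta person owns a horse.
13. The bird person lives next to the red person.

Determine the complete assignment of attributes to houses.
Solution:

House | Color | Drink | Pet | Team
----------------------------------
  1   | white | juice | cat | Gamma
  2   | yellow | tea | dog | Alpha
  3   | blue | milk | bird | Delta
  4   | red | water | horse | Beta
  5   | green | coffee | fish | Epsilon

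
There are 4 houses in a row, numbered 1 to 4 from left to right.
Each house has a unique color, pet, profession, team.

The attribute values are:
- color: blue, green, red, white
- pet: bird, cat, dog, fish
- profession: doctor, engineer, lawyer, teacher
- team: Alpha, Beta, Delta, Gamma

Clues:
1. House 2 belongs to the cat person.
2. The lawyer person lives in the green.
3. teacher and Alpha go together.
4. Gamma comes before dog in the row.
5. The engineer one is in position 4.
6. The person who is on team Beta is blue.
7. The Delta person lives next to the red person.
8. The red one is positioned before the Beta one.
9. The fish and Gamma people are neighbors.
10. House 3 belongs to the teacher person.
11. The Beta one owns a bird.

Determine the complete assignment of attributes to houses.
Solution:

House | Color | Pet | Profession | Team
---------------------------------------
  1   | green | fish | lawyer | Delta
  2   | red | cat | doctor | Gamma
  3   | white | dog | teacher | Alpha
  4   | blue | bird | engineer | Beta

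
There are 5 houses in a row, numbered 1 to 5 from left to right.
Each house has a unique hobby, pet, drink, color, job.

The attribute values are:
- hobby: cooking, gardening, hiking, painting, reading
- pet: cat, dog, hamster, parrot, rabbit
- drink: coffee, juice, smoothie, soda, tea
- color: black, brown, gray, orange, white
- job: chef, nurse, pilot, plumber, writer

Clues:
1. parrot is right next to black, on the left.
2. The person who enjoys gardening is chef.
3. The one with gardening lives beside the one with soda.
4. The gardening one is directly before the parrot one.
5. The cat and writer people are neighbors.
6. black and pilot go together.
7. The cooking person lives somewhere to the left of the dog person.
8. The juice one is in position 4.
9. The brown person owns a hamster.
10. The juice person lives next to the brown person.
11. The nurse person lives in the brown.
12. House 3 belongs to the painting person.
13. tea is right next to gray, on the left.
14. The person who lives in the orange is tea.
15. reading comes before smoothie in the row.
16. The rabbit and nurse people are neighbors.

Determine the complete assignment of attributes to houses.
Solution:

House | Hobby | Pet | Drink | Color | Job
-----------------------------------------
  1   | gardening | cat | tea | orange | chef
  2   | cooking | parrot | soda | gray | writer
  3   | painting | dog | coffee | black | pilot
  4   | reading | rabbit | juice | white | plumber
  5   | hiking | hamster | smoothie | brown | nurse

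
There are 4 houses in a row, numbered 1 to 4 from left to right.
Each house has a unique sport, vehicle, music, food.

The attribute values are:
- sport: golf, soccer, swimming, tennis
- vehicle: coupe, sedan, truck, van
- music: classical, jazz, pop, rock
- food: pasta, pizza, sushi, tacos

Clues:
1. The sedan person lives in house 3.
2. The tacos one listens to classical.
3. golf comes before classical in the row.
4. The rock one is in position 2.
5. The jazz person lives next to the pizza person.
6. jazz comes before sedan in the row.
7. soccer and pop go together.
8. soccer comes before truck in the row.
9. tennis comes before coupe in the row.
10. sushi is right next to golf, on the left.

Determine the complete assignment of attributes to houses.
Solution:

House | Sport | Vehicle | Music | Food
--------------------------------------
  1   | tennis | van | jazz | sushi
  2   | golf | coupe | rock | pizza
  3   | soccer | sedan | pop | pasta
  4   | swimming | truck | classical | tacos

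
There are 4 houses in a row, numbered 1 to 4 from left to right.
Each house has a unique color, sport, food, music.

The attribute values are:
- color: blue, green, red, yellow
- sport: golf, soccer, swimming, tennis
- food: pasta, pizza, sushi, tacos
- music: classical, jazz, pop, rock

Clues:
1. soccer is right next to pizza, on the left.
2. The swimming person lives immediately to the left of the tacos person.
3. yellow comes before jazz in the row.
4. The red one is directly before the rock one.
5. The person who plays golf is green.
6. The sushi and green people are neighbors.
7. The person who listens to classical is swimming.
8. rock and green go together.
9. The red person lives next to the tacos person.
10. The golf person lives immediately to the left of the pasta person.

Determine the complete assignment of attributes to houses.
Solution:

House | Color | Sport | Food | Music
------------------------------------
  1   | red | swimming | sushi | classical
  2   | green | golf | tacos | rock
  3   | yellow | soccer | pasta | pop
  4   | blue | tennis | pizza | jazz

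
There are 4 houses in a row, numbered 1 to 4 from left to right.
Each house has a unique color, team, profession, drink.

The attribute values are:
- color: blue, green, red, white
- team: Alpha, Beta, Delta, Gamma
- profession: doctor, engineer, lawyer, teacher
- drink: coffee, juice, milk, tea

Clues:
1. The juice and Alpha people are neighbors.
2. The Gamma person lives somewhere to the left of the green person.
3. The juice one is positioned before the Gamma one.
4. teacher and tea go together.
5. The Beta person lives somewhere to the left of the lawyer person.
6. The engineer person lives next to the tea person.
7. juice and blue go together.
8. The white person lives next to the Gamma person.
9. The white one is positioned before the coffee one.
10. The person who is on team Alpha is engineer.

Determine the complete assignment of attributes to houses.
Solution:

House | Color | Team | Profession | Drink
-----------------------------------------
  1   | blue | Beta | doctor | juice
  2   | white | Alpha | engineer | milk
  3   | red | Gamma | teacher | tea
  4   | green | Delta | lawyer | coffee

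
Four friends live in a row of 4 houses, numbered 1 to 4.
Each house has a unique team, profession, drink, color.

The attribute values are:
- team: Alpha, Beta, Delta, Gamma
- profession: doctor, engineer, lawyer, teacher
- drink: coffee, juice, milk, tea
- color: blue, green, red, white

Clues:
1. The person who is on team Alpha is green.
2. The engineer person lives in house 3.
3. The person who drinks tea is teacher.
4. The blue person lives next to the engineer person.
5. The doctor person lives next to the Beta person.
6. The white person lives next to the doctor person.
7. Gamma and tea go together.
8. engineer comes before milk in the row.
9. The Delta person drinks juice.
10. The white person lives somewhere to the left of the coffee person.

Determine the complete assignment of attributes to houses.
Solution:

House | Team | Profession | Drink | Color
-----------------------------------------
  1   | Gamma | teacher | tea | white
  2   | Delta | doctor | juice | blue
  3   | Beta | engineer | coffee | red
  4   | Alpha | lawyer | milk | green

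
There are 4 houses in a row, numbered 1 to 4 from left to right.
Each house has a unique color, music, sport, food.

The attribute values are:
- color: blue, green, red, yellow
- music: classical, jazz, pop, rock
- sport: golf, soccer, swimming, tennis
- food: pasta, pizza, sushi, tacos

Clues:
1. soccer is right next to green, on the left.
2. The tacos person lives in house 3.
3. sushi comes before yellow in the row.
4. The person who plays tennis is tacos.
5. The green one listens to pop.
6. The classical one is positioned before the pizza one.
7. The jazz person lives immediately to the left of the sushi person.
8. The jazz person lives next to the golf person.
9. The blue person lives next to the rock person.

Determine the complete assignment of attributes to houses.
Solution:

House | Color | Music | Sport | Food
------------------------------------
  1   | red | jazz | soccer | pasta
  2   | green | pop | golf | sushi
  3   | blue | classical | tennis | tacos
  4   | yellow | rock | swimming | pizza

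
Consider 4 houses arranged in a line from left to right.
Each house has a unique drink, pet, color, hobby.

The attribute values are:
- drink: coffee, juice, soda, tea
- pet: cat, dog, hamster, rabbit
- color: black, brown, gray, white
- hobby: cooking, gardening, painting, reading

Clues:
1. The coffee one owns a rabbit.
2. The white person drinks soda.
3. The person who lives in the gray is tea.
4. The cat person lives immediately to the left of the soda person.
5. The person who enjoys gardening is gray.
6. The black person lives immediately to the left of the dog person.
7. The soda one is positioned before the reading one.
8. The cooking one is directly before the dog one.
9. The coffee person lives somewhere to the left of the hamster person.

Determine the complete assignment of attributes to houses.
Solution:

House | Drink | Pet | Color | Hobby
-----------------------------------
  1   | juice | cat | black | cooking
  2   | soda | dog | white | painting
  3   | coffee | rabbit | brown | reading
  4   | tea | hamster | gray | gardening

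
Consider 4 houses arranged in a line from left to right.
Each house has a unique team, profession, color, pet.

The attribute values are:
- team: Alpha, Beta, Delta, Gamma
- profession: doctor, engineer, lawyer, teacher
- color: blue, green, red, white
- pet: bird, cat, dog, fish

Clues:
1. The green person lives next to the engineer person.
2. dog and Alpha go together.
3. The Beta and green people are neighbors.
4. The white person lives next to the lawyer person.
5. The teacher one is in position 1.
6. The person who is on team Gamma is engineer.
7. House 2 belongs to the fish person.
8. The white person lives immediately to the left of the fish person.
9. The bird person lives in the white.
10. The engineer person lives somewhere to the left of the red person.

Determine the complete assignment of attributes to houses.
Solution:

House | Team | Profession | Color | Pet
---------------------------------------
  1   | Beta | teacher | white | bird
  2   | Delta | lawyer | green | fish
  3   | Gamma | engineer | blue | cat
  4   | Alpha | doctor | red | dog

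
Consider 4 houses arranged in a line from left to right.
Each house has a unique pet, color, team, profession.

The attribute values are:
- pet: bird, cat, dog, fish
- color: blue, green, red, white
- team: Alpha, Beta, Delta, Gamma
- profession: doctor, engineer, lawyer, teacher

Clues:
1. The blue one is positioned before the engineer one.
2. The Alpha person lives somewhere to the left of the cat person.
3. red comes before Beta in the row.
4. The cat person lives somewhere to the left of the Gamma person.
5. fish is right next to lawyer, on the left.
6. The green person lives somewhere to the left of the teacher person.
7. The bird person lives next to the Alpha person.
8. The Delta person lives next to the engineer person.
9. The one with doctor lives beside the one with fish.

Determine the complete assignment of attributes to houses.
Solution:

House | Pet | Color | Team | Profession
---------------------------------------
  1   | bird | blue | Delta | doctor
  2   | fish | red | Alpha | engineer
  3   | cat | green | Beta | lawyer
  4   | dog | white | Gamma | teacher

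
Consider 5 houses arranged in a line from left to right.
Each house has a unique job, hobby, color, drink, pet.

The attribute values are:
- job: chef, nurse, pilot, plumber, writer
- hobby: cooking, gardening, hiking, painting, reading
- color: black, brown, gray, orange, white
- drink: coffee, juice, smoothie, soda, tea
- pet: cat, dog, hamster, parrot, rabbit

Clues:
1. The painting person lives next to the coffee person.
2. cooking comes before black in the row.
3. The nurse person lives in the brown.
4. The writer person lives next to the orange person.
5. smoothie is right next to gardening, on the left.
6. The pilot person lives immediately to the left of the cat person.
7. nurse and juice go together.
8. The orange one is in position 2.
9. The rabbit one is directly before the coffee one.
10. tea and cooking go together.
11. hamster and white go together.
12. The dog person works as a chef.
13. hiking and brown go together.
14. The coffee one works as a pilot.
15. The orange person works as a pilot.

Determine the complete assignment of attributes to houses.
Solution:

House | Job | Hobby | Color | Drink | Pet
-----------------------------------------
  1   | writer | painting | gray | smoothie | rabbit
  2   | pilot | gardening | orange | coffee | parrot
  3   | nurse | hiking | brown | juice | cat
  4   | plumber | cooking | white | tea | hamster
  5   | chef | reading | black | soda | dog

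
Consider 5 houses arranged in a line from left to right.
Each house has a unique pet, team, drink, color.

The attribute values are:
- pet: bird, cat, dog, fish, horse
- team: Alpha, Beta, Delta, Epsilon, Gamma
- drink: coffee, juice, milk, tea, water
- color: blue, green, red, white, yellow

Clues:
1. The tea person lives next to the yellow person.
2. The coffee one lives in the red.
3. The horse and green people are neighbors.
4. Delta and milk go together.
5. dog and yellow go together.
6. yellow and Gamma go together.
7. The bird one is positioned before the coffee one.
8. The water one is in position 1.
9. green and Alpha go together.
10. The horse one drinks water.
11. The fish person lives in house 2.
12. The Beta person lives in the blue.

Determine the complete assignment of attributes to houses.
Solution:

House | Pet | Team | Drink | Color
----------------------------------
  1   | horse | Beta | water | blue
  2   | fish | Alpha | tea | green
  3   | dog | Gamma | juice | yellow
  4   | bird | Delta | milk | white
  5   | cat | Epsilon | coffee | red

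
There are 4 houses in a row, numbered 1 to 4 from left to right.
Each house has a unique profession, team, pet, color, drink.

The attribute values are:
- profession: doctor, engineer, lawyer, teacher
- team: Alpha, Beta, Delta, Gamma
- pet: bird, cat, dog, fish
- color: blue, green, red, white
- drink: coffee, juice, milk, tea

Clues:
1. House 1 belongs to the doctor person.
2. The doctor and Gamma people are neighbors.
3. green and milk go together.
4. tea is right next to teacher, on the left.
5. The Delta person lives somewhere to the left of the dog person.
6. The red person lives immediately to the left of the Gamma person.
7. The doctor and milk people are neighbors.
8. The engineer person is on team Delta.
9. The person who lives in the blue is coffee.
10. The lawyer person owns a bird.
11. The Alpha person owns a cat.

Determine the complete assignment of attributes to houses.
Solution:

House | Profession | Team | Pet | Color | Drink
-----------------------------------------------
  1   | doctor | Alpha | cat | red | juice
  2   | lawyer | Gamma | bird | green | milk
  3   | engineer | Delta | fish | white | tea
  4   | teacher | Beta | dog | blue | coffee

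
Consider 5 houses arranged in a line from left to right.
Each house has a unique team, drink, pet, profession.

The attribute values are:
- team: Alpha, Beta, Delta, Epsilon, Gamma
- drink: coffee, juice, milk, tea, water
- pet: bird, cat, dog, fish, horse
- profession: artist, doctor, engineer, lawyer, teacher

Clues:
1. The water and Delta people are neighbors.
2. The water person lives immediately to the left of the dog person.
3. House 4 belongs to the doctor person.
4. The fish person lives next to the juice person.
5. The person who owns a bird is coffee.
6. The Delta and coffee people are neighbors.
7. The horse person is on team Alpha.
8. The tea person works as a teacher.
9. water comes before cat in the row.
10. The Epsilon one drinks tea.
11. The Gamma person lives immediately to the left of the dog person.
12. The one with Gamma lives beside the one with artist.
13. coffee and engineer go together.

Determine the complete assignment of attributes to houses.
Solution:

House | Team | Drink | Pet | Profession
---------------------------------------
  1   | Gamma | water | fish | lawyer
  2   | Delta | juice | dog | artist
  3   | Beta | coffee | bird | engineer
  4   | Alpha | milk | horse | doctor
  5   | Epsilon | tea | cat | teacher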